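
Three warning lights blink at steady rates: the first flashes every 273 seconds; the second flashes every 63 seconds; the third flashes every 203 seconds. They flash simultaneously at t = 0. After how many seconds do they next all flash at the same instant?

23751 seconds

They coincide at every common multiple of the periods; the first is the LCM.
273 = 3 × 7 × 13
63 = 3^2 × 7
203 = 7 × 29
LCM(273, 63, 203) = 3^2 × 7 × 13 × 29 = 23751.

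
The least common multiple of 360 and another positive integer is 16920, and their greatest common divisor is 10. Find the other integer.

470

gcd × lcm = product of the two integers, so the other integer is (10 × 16920) / 360 = 470.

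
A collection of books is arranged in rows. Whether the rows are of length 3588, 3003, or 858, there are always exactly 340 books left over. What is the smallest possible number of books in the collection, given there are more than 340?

276616

N − 340 must be a common multiple of 3588, 3003, and 858.
3588 = 2^2 × 3 × 13 × 23
3003 = 3 × 7 × 11 × 13
858 = 2 × 3 × 11 × 13
LCM(3588, 3003, 858) = 2^2 × 3 × 7 × 11 × 13 × 23 = 276276.
Smallest N > 340 is LCM + 340 = 276276 + 340 = 276616.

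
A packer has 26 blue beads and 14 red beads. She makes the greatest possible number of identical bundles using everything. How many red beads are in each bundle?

7

Number of bundles = gcd(26, 14).
26 = 2 × 13
14 = 2 × 7
gcd(26, 14) = 2.
red beads per bundle = 14 / 2 = 7.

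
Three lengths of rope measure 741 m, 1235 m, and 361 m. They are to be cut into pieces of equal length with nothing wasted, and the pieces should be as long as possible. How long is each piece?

Each piece length must divide every original length, so the longest possible is gcd(741, 1235, 361).
741 = 3 × 13 × 19
1235 = 5 × 13 × 19
361 = 19^2
gcd(741, 1235, 361) = 19.

19 m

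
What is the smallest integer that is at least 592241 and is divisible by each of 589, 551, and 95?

597835

The integer must be a common multiple of 589, 551, and 95, so a multiple of their LCM.
589 = 19 × 31
551 = 19 × 29
95 = 5 × 19
LCM(589, 551, 95) = 5 × 19 × 29 × 31 = 85405.
Smallest multiple of 85405 that is ≥ 592241: ⌈592241/85405⌉ × 85405 = 7 × 85405 = 597835.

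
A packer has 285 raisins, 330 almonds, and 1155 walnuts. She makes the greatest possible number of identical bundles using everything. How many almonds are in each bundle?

22

Number of bundles = gcd(285, 330, 1155).
285 = 3 × 5 × 19
330 = 2 × 3 × 5 × 11
1155 = 3 × 5 × 7 × 11
gcd(285, 330, 1155) = 3 × 5 = 15.
almonds per bundle = 330 / 15 = 22.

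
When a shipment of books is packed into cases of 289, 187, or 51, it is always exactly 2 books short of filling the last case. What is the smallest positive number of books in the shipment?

Being 2 short of a full case of size k means N ≡ −2 (mod k), i.e. N + 2 is a multiple of each size.
289 = 17^2
187 = 11 × 17
51 = 3 × 17
LCM(289, 187, 51) = 3 × 11 × 17^2 = 9537.
Smallest positive N is 9537 − 2 = 9535.

9535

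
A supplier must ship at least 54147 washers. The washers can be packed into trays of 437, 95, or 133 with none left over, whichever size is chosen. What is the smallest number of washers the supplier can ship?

The number of washers must be a common multiple of 437, 95, and 133, so a multiple of their LCM.
437 = 19 × 23
95 = 5 × 19
133 = 7 × 19
LCM(437, 95, 133) = 5 × 7 × 19 × 23 = 15295.
Smallest multiple of 15295 that is ≥ 54147: ⌈54147/15295⌉ × 15295 = 4 × 15295 = 61180.

61180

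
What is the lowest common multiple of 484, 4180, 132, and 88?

484 = 2^2 × 11^2
4180 = 2^2 × 5 × 11 × 19
132 = 2^2 × 3 × 11
88 = 2^3 × 11
LCM(484, 4180, 132, 88) = 2^3 × 3 × 5 × 11^2 × 19 = 275880.

275880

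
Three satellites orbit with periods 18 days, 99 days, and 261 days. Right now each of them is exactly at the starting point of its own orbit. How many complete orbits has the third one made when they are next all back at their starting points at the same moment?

They are all back at their starting positions together after one LCM of the periods.
18 = 2 × 3^2
99 = 3^2 × 11
261 = 3^2 × 29
LCM(18, 99, 261) = 2 × 3^2 × 11 × 29 = 5742.
Orbits for period 261: 5742 / 261 = 22.

22 orbits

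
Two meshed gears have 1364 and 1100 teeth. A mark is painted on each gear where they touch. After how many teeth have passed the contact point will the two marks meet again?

34100 teeth

They coincide at every common multiple of the periods; the first is the LCM.
1364 = 2^2 × 11 × 31
1100 = 2^2 × 5^2 × 11
LCM(1364, 1100) = 2^2 × 5^2 × 11 × 31 = 34100.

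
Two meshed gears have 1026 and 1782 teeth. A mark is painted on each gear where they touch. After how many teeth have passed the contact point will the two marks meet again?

33858 teeth

The first simultaneous occurrence is after LCM of the individual periods.
1026 = 2 × 3^3 × 19
1782 = 2 × 3^4 × 11
LCM(1026, 1782) = 2 × 3^4 × 11 × 19 = 33858.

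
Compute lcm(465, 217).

3255

465 = 3 × 5 × 31
217 = 7 × 31
LCM(465, 217) = 3 × 5 × 7 × 31 = 3255.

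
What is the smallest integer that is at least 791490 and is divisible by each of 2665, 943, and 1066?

858130

The integer must be a common multiple of 2665, 943, and 1066, so a multiple of their LCM.
2665 = 5 × 13 × 41
943 = 23 × 41
1066 = 2 × 13 × 41
LCM(2665, 943, 1066) = 2 × 5 × 13 × 23 × 41 = 122590.
Smallest multiple of 122590 that is ≥ 791490: ⌈791490/122590⌉ × 122590 = 7 × 122590 = 858130.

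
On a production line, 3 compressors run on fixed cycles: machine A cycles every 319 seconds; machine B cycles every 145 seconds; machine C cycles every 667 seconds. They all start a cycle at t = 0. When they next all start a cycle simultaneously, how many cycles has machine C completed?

55 cycles

All finish a whole number of cycles simultaneously at t = LCM of the periods.
319 = 11 × 29
145 = 5 × 29
667 = 23 × 29
LCM(319, 145, 667) = 5 × 11 × 23 × 29 = 36685.
Cycles for period 667: 36685 / 667 = 55.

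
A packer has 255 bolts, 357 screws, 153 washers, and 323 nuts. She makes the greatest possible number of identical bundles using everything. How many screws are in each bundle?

Number of bundles = gcd(255, 357, 153, 323).
255 = 3 × 5 × 17
357 = 3 × 7 × 17
153 = 3^2 × 17
323 = 17 × 19
gcd(255, 357, 153, 323) = 17.
screws per bundle = 357 / 17 = 21.

21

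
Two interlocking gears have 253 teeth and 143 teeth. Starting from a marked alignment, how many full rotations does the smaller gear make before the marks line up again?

23 rotations

All finish a whole number of cycles simultaneously at t = LCM of the periods.
253 = 11 × 23
143 = 11 × 13
LCM(253, 143) = 11 × 13 × 23 = 3289.
Rotations for period 143: 3289 / 143 = 23.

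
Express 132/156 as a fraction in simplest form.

11/13

132 = 2^2 × 3 × 11
156 = 2^2 × 3 × 13
gcd(132, 156) = 2^2 × 3 = 12.
Divide numerator and denominator by 12: 132/156 = 11/13.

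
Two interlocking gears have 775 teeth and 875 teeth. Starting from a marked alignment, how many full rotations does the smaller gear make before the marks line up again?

All finish a whole number of cycles simultaneously at t = LCM of the periods.
775 = 5^2 × 31
875 = 5^3 × 7
LCM(775, 875) = 5^3 × 7 × 31 = 27125.
Rotations for period 775: 27125 / 775 = 35.

35 rotations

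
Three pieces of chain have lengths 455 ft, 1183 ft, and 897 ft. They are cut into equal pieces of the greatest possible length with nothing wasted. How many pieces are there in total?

Piece length = gcd(455, 1183, 897).
455 = 5 × 7 × 13
1183 = 7 × 13^2
897 = 3 × 13 × 23
gcd(455, 1183, 897) = 13.
Total pieces = 455/13 + 1183/13 + 897/13 = 35 + 91 + 69 = 195.

195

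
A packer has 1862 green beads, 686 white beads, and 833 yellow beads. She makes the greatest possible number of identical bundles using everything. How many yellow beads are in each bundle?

Number of bundles = gcd(1862, 686, 833).
1862 = 2 × 7^2 × 19
686 = 2 × 7^3
833 = 7^2 × 17
gcd(1862, 686, 833) = 7^2 = 49.
yellow beads per bundle = 833 / 49 = 17.

17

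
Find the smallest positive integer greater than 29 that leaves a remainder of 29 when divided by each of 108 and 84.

785

N − 29 must be a common multiple of 108 and 84.
108 = 2^2 × 3^3
84 = 2^2 × 3 × 7
LCM(108, 84) = 2^2 × 3^3 × 7 = 756.
Smallest N > 29 is LCM + 29 = 756 + 29 = 785.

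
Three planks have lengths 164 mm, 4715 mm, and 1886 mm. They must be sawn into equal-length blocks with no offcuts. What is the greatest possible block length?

The block length must divide every plank, so the greatest is gcd(164, 4715, 1886).
164 = 2^2 × 41
4715 = 5 × 23 × 41
1886 = 2 × 23 × 41
gcd(164, 4715, 1886) = 41.

41 mm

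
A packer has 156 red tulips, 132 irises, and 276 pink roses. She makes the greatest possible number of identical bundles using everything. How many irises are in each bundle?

Number of bundles = gcd(156, 132, 276).
156 = 2^2 × 3 × 13
132 = 2^2 × 3 × 11
276 = 2^2 × 3 × 23
gcd(156, 132, 276) = 2^2 × 3 = 12.
irises per bundle = 132 / 12 = 11.

11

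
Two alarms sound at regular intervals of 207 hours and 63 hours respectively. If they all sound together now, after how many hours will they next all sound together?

1449 hours

They coincide at every common multiple of the periods; the first is the LCM.
207 = 3^2 × 23
63 = 3^2 × 7
LCM(207, 63) = 3^2 × 7 × 23 = 1449.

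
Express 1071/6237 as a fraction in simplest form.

17/99

1071 = 3^2 × 7 × 17
6237 = 3^4 × 7 × 11
gcd(1071, 6237) = 3^2 × 7 = 63.
Divide numerator and denominator by 63: 1071/6237 = 17/99.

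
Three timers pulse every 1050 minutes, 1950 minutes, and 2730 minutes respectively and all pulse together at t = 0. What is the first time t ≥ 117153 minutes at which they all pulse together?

Joint pulses occur at multiples of LCM(1050, 1950, 2730).
1050 = 2 × 3 × 5^2 × 7
1950 = 2 × 3 × 5^2 × 13
2730 = 2 × 3 × 5 × 7 × 13
LCM(1050, 1950, 2730) = 2 × 3 × 5^2 × 7 × 13 = 13650.
Smallest multiple of 13650 that is ≥ 117153: ⌈117153/13650⌉ × 13650 = 9 × 13650 = 122850.

122850 minutes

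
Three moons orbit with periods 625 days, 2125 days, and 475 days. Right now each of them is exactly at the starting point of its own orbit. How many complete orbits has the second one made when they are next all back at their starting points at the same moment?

The first common completion time is the LCM of the periods.
625 = 5^4
2125 = 5^3 × 17
475 = 5^2 × 19
LCM(625, 2125, 475) = 5^4 × 17 × 19 = 201875.
Orbits for period 2125: 201875 / 2125 = 95.

95 orbits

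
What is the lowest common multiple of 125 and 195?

125 = 5^3
195 = 3 × 5 × 13
LCM(125, 195) = 3 × 5^3 × 13 = 4875.

4875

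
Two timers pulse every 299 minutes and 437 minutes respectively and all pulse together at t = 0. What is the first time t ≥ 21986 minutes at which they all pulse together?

22724 minutes

Joint pulses occur at multiples of LCM(299, 437).
299 = 13 × 23
437 = 19 × 23
LCM(299, 437) = 13 × 19 × 23 = 5681.
Smallest multiple of 5681 that is ≥ 21986: ⌈21986/5681⌉ × 5681 = 4 × 5681 = 22724.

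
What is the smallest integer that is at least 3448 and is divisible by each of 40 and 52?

3640

The integer must be a common multiple of 40 and 52, so a multiple of their LCM.
40 = 2^3 × 5
52 = 2^2 × 13
LCM(40, 52) = 2^3 × 5 × 13 = 520.
Smallest multiple of 520 that is ≥ 3448: ⌈3448/520⌉ × 520 = 7 × 520 = 3640.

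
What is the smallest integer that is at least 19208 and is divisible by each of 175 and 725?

20300

The integer must be a common multiple of 175 and 725, so a multiple of their LCM.
175 = 5^2 × 7
725 = 5^2 × 29
LCM(175, 725) = 5^2 × 7 × 29 = 5075.
Smallest multiple of 5075 that is ≥ 19208: ⌈19208/5075⌉ × 5075 = 4 × 5075 = 20300.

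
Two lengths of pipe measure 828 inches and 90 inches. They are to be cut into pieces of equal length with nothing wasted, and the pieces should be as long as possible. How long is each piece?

18 inches

Each piece length must divide every original length, so the longest possible is gcd(828, 90).
828 = 2^2 × 3^2 × 23
90 = 2 × 3^2 × 5
gcd(828, 90) = 2 × 3^2 = 18.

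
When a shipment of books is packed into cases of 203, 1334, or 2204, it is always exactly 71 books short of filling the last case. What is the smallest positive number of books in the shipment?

Being 71 short of a full case of size k means N ≡ −71 (mod k), i.e. N + 71 is a multiple of each size.
203 = 7 × 29
1334 = 2 × 23 × 29
2204 = 2^2 × 19 × 29
LCM(203, 1334, 2204) = 2^2 × 7 × 19 × 23 × 29 = 354844.
Smallest positive N is 354844 − 71 = 354773.

354773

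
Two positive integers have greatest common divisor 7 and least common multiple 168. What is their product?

1176

For any two positive integers, gcd × lcm = product = 7 × 168 = 1176.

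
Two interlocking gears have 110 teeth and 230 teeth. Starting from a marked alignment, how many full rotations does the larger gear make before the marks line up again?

11 rotations

The first common completion time is the LCM of the periods.
110 = 2 × 5 × 11
230 = 2 × 5 × 23
LCM(110, 230) = 2 × 5 × 11 × 23 = 2530.
Rotations for period 230: 2530 / 230 = 11.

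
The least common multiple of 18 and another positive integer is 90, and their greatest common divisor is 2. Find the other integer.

gcd × lcm = product of the two integers, so the other integer is (2 × 90) / 18 = 10.

10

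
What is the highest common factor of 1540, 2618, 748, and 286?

1540 = 2^2 × 5 × 7 × 11
2618 = 2 × 7 × 11 × 17
748 = 2^2 × 11 × 17
286 = 2 × 11 × 13
gcd(1540, 2618, 748, 286) = 2 × 11 = 22.

22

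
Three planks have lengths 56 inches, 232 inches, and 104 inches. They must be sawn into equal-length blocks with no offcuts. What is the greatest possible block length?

8 inches

The block length must divide every plank, so the greatest is gcd(56, 232, 104).
56 = 2^3 × 7
232 = 2^3 × 29
104 = 2^3 × 13
gcd(56, 232, 104) = 2^3 = 8.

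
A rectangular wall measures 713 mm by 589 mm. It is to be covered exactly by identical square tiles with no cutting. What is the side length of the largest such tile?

31 mm

The tile side must divide both 713 and 589, so the largest is their gcd.
713 = 23 × 31
589 = 19 × 31
gcd(713, 589) = 31.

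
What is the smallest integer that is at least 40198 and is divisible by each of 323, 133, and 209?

49742

The integer must be a common multiple of 323, 133, and 209, so a multiple of their LCM.
323 = 17 × 19
133 = 7 × 19
209 = 11 × 19
LCM(323, 133, 209) = 7 × 11 × 17 × 19 = 24871.
Smallest multiple of 24871 that is ≥ 40198: ⌈40198/24871⌉ × 24871 = 2 × 24871 = 49742.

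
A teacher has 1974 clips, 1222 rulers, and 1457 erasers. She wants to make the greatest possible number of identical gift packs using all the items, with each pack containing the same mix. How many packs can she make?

47 packs

The pack count must divide each quantity, so the greatest is gcd(1974, 1222, 1457).
1974 = 2 × 3 × 7 × 47
1222 = 2 × 13 × 47
1457 = 31 × 47
gcd(1974, 1222, 1457) = 47.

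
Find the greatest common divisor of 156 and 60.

12

156 = 2^2 × 3 × 13
60 = 2^2 × 3 × 5
gcd(156, 60) = 2^2 × 3 = 12.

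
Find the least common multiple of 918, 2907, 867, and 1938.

296514

918 = 2 × 3^3 × 17
2907 = 3^2 × 17 × 19
867 = 3 × 17^2
1938 = 2 × 3 × 17 × 19
LCM(918, 2907, 867, 1938) = 2 × 3^3 × 17^2 × 19 = 296514.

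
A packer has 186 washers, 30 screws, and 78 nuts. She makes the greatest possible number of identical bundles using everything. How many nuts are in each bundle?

Number of bundles = gcd(186, 30, 78).
186 = 2 × 3 × 31
30 = 2 × 3 × 5
78 = 2 × 3 × 13
gcd(186, 30, 78) = 2 × 3 = 6.
nuts per bundle = 78 / 6 = 13.

13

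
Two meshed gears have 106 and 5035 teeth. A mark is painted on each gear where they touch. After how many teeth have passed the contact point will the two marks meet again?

We need the least common multiple of the intervals.
106 = 2 × 53
5035 = 5 × 19 × 53
LCM(106, 5035) = 2 × 5 × 19 × 53 = 10070.

10070 teeth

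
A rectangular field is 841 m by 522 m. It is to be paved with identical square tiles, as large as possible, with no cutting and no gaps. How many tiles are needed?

522

Tile side = gcd(841, 522).
841 = 29^2
522 = 2 × 3^2 × 29
gcd(841, 522) = 29.
Tiles: (841/29) × (522/29) = 29 × 18 = 522.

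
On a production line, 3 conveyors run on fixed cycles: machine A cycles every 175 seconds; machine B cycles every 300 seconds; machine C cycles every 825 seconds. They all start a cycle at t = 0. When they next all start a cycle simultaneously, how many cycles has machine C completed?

The first common completion time is the LCM of the periods.
175 = 5^2 × 7
300 = 2^2 × 3 × 5^2
825 = 3 × 5^2 × 11
LCM(175, 300, 825) = 2^2 × 3 × 5^2 × 7 × 11 = 23100.
Cycles for period 825: 23100 / 825 = 28.

28 cycles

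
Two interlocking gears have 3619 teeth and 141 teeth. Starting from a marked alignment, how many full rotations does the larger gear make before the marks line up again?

They are all back at their starting positions together after one LCM of the periods.
3619 = 7 × 11 × 47
141 = 3 × 47
LCM(3619, 141) = 3 × 7 × 11 × 47 = 10857.
Rotations for period 3619: 10857 / 3619 = 3.

3 rotations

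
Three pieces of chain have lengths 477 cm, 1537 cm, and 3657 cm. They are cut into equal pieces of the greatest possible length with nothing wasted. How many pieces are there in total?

Piece length = gcd(477, 1537, 3657).
477 = 3^2 × 53
1537 = 29 × 53
3657 = 3 × 23 × 53
gcd(477, 1537, 3657) = 53.
Total pieces = 477/53 + 1537/53 + 3657/53 = 9 + 29 + 69 = 107.

107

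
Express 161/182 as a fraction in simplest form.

161 = 7 × 23
182 = 2 × 7 × 13
gcd(161, 182) = 7.
Divide numerator and denominator by 7: 161/182 = 23/26.

23/26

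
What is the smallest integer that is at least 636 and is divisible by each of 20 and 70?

The integer must be a common multiple of 20 and 70, so a multiple of their LCM.
20 = 2^2 × 5
70 = 2 × 5 × 7
LCM(20, 70) = 2^2 × 5 × 7 = 140.
Smallest multiple of 140 that is ≥ 636: ⌈636/140⌉ × 140 = 5 × 140 = 700.

700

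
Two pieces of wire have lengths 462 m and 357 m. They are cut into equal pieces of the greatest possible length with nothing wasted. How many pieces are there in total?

Piece length = gcd(462, 357).
462 = 2 × 3 × 7 × 11
357 = 3 × 7 × 17
gcd(462, 357) = 3 × 7 = 21.
Total pieces = 462/21 + 357/21 = 22 + 17 = 39.

39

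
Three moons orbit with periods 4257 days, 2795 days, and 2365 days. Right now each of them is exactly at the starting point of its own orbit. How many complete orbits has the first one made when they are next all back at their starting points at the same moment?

They are all back at their starting positions together after one LCM of the periods.
4257 = 3^2 × 11 × 43
2795 = 5 × 13 × 43
2365 = 5 × 11 × 43
LCM(4257, 2795, 2365) = 3^2 × 5 × 11 × 13 × 43 = 276705.
Orbits for period 4257: 276705 / 4257 = 65.

65 orbits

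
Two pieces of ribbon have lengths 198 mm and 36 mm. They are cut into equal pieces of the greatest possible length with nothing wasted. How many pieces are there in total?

13

Piece length = gcd(198, 36).
198 = 2 × 3^2 × 11
36 = 2^2 × 3^2
gcd(198, 36) = 2 × 3^2 = 18.
Total pieces = 198/18 + 36/18 = 11 + 2 = 13.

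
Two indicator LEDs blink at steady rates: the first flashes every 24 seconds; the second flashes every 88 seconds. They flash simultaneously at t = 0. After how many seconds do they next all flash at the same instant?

264 seconds

They coincide at every common multiple of the periods; the first is the LCM.
24 = 2^3 × 3
88 = 2^3 × 11
LCM(24, 88) = 2^3 × 3 × 11 = 264.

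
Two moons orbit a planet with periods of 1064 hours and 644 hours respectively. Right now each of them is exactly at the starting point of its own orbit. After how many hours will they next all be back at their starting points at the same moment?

24472 hours

We need the least common multiple of the intervals.
1064 = 2^3 × 7 × 19
644 = 2^2 × 7 × 23
LCM(1064, 644) = 2^3 × 7 × 19 × 23 = 24472.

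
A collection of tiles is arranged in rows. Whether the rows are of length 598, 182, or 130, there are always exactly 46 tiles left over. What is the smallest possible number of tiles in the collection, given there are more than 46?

N − 46 must be a common multiple of 598, 182, and 130.
598 = 2 × 13 × 23
182 = 2 × 7 × 13
130 = 2 × 5 × 13
LCM(598, 182, 130) = 2 × 5 × 7 × 13 × 23 = 20930.
Smallest N > 46 is LCM + 46 = 20930 + 46 = 20976.

20976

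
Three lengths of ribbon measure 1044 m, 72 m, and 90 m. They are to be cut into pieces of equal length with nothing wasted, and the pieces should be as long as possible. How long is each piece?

18 m

Each piece length must divide every original length, so the longest possible is gcd(1044, 72, 90).
1044 = 2^2 × 3^2 × 29
72 = 2^3 × 3^2
90 = 2 × 3^2 × 5
gcd(1044, 72, 90) = 2 × 3^2 = 18.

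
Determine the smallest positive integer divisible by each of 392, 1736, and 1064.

230888

392 = 2^3 × 7^2
1736 = 2^3 × 7 × 31
1064 = 2^3 × 7 × 19
LCM(392, 1736, 1064) = 2^3 × 7^2 × 19 × 31 = 230888.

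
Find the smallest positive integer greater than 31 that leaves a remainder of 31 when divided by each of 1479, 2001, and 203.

238150

N − 31 must be a common multiple of 1479, 2001, and 203.
1479 = 3 × 17 × 29
2001 = 3 × 23 × 29
203 = 7 × 29
LCM(1479, 2001, 203) = 3 × 7 × 17 × 23 × 29 = 238119.
Smallest N > 31 is LCM + 31 = 238119 + 31 = 238150.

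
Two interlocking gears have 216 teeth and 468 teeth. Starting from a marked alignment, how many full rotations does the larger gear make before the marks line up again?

6 rotations

They are all back at their starting positions together after one LCM of the periods.
216 = 2^3 × 3^3
468 = 2^2 × 3^2 × 13
LCM(216, 468) = 2^3 × 3^3 × 13 = 2808.
Rotations for period 468: 2808 / 468 = 6.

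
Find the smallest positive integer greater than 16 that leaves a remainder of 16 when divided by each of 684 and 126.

N − 16 must be a common multiple of 684 and 126.
684 = 2^2 × 3^2 × 19
126 = 2 × 3^2 × 7
LCM(684, 126) = 2^2 × 3^2 × 7 × 19 = 4788.
Smallest N > 16 is LCM + 16 = 4788 + 16 = 4804.

4804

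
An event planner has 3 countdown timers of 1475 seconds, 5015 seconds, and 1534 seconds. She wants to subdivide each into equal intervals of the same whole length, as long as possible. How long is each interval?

The interval must divide each timer length; the longest such is the gcd.
1475 = 5^2 × 59
5015 = 5 × 17 × 59
1534 = 2 × 13 × 59
gcd(1475, 5015, 1534) = 59.

59 seconds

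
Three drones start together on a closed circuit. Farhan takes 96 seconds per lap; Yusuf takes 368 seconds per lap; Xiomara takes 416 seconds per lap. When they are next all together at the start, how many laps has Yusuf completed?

78 laps

All finish a whole number of cycles simultaneously at t = LCM of the periods.
96 = 2^5 × 3
368 = 2^4 × 23
416 = 2^5 × 13
LCM(96, 368, 416) = 2^5 × 3 × 13 × 23 = 28704.
Laps for period 368: 28704 / 368 = 78.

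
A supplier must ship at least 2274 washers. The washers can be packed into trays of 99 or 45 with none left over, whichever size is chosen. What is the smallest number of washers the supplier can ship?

2475

The number of washers must be a common multiple of 99 and 45, so a multiple of their LCM.
99 = 3^2 × 11
45 = 3^2 × 5
LCM(99, 45) = 3^2 × 5 × 11 = 495.
Smallest multiple of 495 that is ≥ 2274: ⌈2274/495⌉ × 495 = 5 × 495 = 2475.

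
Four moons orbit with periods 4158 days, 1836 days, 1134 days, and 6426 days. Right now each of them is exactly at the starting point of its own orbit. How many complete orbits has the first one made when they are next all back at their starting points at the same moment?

All finish a whole number of cycles simultaneously at t = LCM of the periods.
4158 = 2 × 3^3 × 7 × 11
1836 = 2^2 × 3^3 × 17
1134 = 2 × 3^4 × 7
6426 = 2 × 3^3 × 7 × 17
LCM(4158, 1836, 1134, 6426) = 2^2 × 3^4 × 7 × 11 × 17 = 424116.
Orbits for period 4158: 424116 / 4158 = 102.

102 orbits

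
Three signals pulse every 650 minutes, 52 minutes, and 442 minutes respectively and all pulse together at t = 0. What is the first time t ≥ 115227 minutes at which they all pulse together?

132600 minutes

Joint pulses occur at multiples of LCM(650, 52, 442).
650 = 2 × 5^2 × 13
52 = 2^2 × 13
442 = 2 × 13 × 17
LCM(650, 52, 442) = 2^2 × 5^2 × 13 × 17 = 22100.
Smallest multiple of 22100 that is ≥ 115227: ⌈115227/22100⌉ × 22100 = 6 × 22100 = 132600.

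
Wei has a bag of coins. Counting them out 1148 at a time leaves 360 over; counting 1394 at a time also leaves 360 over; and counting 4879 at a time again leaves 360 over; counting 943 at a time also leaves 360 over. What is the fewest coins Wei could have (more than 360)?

N − 360 must be a common multiple of 1148, 1394, 4879, and 943.
1148 = 2^2 × 7 × 41
1394 = 2 × 17 × 41
4879 = 7 × 17 × 41
943 = 23 × 41
LCM(1148, 1394, 4879, 943) = 2^2 × 7 × 17 × 23 × 41 = 448868.
Smallest N > 360 is LCM + 360 = 448868 + 360 = 449228.

449228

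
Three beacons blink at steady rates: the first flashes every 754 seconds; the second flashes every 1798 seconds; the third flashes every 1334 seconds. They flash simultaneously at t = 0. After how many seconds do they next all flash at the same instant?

They coincide at every common multiple of the periods; the first is the LCM.
754 = 2 × 13 × 29
1798 = 2 × 29 × 31
1334 = 2 × 23 × 29
LCM(754, 1798, 1334) = 2 × 13 × 23 × 29 × 31 = 537602.

537602 seconds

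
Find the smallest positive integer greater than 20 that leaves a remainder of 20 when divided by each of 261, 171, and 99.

N − 20 must be a common multiple of 261, 171, and 99.
261 = 3^2 × 29
171 = 3^2 × 19
99 = 3^2 × 11
LCM(261, 171, 99) = 3^2 × 11 × 19 × 29 = 54549.
Smallest N > 20 is LCM + 20 = 54549 + 20 = 54569.

54569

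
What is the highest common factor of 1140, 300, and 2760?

1140 = 2^2 × 3 × 5 × 19
300 = 2^2 × 3 × 5^2
2760 = 2^3 × 3 × 5 × 23
gcd(1140, 300, 2760) = 2^2 × 3 × 5 = 60.

60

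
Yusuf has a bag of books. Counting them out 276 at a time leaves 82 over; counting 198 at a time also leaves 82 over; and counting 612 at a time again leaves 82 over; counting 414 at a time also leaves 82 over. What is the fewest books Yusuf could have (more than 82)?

154918

N − 82 must be a common multiple of 276, 198, 612, and 414.
276 = 2^2 × 3 × 23
198 = 2 × 3^2 × 11
612 = 2^2 × 3^2 × 17
414 = 2 × 3^2 × 23
LCM(276, 198, 612, 414) = 2^2 × 3^2 × 11 × 17 × 23 = 154836.
Smallest N > 82 is LCM + 82 = 154836 + 82 = 154918.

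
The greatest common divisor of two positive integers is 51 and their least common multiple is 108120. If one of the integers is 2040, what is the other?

2703

For two integers, gcd × lcm = product, so the other is (51 × 108120) / 2040 = 5514120 / 2040 = 2703.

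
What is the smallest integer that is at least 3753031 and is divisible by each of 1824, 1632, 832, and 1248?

4031040

The integer must be a common multiple of 1824, 1632, 832, and 1248, so a multiple of their LCM.
1824 = 2^5 × 3 × 19
1632 = 2^5 × 3 × 17
832 = 2^6 × 13
1248 = 2^5 × 3 × 13
LCM(1824, 1632, 832, 1248) = 2^6 × 3 × 13 × 17 × 19 = 806208.
Smallest multiple of 806208 that is ≥ 3753031: ⌈3753031/806208⌉ × 806208 = 5 × 806208 = 4031040.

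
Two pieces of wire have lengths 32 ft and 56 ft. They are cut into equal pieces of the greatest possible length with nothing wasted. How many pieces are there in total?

Piece length = gcd(32, 56).
32 = 2^5
56 = 2^3 × 7
gcd(32, 56) = 2^3 = 8.
Total pieces = 32/8 + 56/8 = 4 + 7 = 11.

11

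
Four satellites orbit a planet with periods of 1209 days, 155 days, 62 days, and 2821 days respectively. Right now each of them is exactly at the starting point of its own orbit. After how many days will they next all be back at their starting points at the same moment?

The first simultaneous occurrence is after LCM of the individual periods.
1209 = 3 × 13 × 31
155 = 5 × 31
62 = 2 × 31
2821 = 7 × 13 × 31
LCM(1209, 155, 62, 2821) = 2 × 3 × 5 × 7 × 13 × 31 = 84630.

84630 days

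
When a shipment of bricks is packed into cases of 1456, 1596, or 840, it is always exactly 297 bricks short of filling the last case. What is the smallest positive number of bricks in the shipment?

Being 297 short of a full case of size k means N ≡ −297 (mod k), i.e. N + 297 is a multiple of each size.
1456 = 2^4 × 7 × 13
1596 = 2^2 × 3 × 7 × 19
840 = 2^3 × 3 × 5 × 7
LCM(1456, 1596, 840) = 2^4 × 3 × 5 × 7 × 13 × 19 = 414960.
Smallest positive N is 414960 − 297 = 414663.

414663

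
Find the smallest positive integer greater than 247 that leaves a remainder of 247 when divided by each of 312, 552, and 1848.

N − 247 must be a common multiple of 312, 552, and 1848.
312 = 2^3 × 3 × 13
552 = 2^3 × 3 × 23
1848 = 2^3 × 3 × 7 × 11
LCM(312, 552, 1848) = 2^3 × 3 × 7 × 11 × 13 × 23 = 552552.
Smallest N > 247 is LCM + 247 = 552552 + 247 = 552799.

552799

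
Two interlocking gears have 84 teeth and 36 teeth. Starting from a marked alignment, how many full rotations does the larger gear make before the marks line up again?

All finish a whole number of cycles simultaneously at t = LCM of the periods.
84 = 2^2 × 3 × 7
36 = 2^2 × 3^2
LCM(84, 36) = 2^2 × 3^2 × 7 = 252.
Rotations for period 84: 252 / 84 = 3.

3 rotations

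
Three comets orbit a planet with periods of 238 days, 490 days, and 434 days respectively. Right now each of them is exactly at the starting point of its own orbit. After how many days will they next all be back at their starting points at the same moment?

258230 days

The first simultaneous occurrence is after LCM of the individual periods.
238 = 2 × 7 × 17
490 = 2 × 5 × 7^2
434 = 2 × 7 × 31
LCM(238, 490, 434) = 2 × 5 × 7^2 × 17 × 31 = 258230.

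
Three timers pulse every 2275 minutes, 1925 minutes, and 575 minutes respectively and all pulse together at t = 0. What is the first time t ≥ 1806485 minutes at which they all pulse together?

2302300 minutes

Joint pulses occur at multiples of LCM(2275, 1925, 575).
2275 = 5^2 × 7 × 13
1925 = 5^2 × 7 × 11
575 = 5^2 × 23
LCM(2275, 1925, 575) = 5^2 × 7 × 11 × 13 × 23 = 575575.
Smallest multiple of 575575 that is ≥ 1806485: ⌈1806485/575575⌉ × 575575 = 4 × 575575 = 2302300.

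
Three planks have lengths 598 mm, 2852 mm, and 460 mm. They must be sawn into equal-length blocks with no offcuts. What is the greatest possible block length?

The block length must divide every plank, so the greatest is gcd(598, 2852, 460).
598 = 2 × 13 × 23
2852 = 2^2 × 23 × 31
460 = 2^2 × 5 × 23
gcd(598, 2852, 460) = 2 × 23 = 46.

46 mm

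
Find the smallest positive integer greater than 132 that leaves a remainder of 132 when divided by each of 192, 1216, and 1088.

N − 132 must be a common multiple of 192, 1216, and 1088.
192 = 2^6 × 3
1216 = 2^6 × 19
1088 = 2^6 × 17
LCM(192, 1216, 1088) = 2^6 × 3 × 17 × 19 = 62016.
Smallest N > 132 is LCM + 132 = 62016 + 132 = 62148.

62148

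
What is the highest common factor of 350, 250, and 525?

25

350 = 2 × 5^2 × 7
250 = 2 × 5^3
525 = 3 × 5^2 × 7
gcd(350, 250, 525) = 5^2 = 25.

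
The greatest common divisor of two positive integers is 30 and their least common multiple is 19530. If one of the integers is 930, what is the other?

630

For two integers, gcd × lcm = product, so the other is (30 × 19530) / 930 = 585900 / 930 = 630.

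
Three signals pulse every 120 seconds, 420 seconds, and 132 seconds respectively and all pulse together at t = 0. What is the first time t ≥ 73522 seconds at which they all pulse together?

73920 seconds

Joint pulses occur at multiples of LCM(120, 420, 132).
120 = 2^3 × 3 × 5
420 = 2^2 × 3 × 5 × 7
132 = 2^2 × 3 × 11
LCM(120, 420, 132) = 2^3 × 3 × 5 × 7 × 11 = 9240.
Smallest multiple of 9240 that is ≥ 73522: ⌈73522/9240⌉ × 9240 = 8 × 9240 = 73920.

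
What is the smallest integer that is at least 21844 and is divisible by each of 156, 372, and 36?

29016

The integer must be a common multiple of 156, 372, and 36, so a multiple of their LCM.
156 = 2^2 × 3 × 13
372 = 2^2 × 3 × 31
36 = 2^2 × 3^2
LCM(156, 372, 36) = 2^2 × 3^2 × 13 × 31 = 14508.
Smallest multiple of 14508 that is ≥ 21844: ⌈21844/14508⌉ × 14508 = 2 × 14508 = 29016.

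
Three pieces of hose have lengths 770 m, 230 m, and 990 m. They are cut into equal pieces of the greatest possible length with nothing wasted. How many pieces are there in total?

199

Piece length = gcd(770, 230, 990).
770 = 2 × 5 × 7 × 11
230 = 2 × 5 × 23
990 = 2 × 3^2 × 5 × 11
gcd(770, 230, 990) = 2 × 5 = 10.
Total pieces = 770/10 + 230/10 + 990/10 = 77 + 23 + 99 = 199.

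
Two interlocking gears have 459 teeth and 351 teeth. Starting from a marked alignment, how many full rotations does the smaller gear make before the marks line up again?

The first common completion time is the LCM of the periods.
459 = 3^3 × 17
351 = 3^3 × 13
LCM(459, 351) = 3^3 × 13 × 17 = 5967.
Rotations for period 351: 5967 / 351 = 17.

17 rotations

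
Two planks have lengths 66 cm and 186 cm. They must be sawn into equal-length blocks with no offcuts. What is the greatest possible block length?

6 cm

The block length must divide every plank, so the greatest is gcd(66, 186).
66 = 2 × 3 × 11
186 = 2 × 3 × 31
gcd(66, 186) = 2 × 3 = 6.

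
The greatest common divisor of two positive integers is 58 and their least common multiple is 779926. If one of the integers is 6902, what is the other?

For two integers, gcd × lcm = product, so the other is (58 × 779926) / 6902 = 45235708 / 6902 = 6554.

6554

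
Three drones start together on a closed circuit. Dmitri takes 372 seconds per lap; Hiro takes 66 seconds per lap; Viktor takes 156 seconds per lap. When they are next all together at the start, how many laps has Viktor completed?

All finish a whole number of cycles simultaneously at t = LCM of the periods.
372 = 2^2 × 3 × 31
66 = 2 × 3 × 11
156 = 2^2 × 3 × 13
LCM(372, 66, 156) = 2^2 × 3 × 11 × 13 × 31 = 53196.
Laps for period 156: 53196 / 156 = 341.

341 laps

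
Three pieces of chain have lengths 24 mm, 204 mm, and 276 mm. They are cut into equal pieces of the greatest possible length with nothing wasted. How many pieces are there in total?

42

Piece length = gcd(24, 204, 276).
24 = 2^3 × 3
204 = 2^2 × 3 × 17
276 = 2^2 × 3 × 23
gcd(24, 204, 276) = 2^2 × 3 = 12.
Total pieces = 24/12 + 204/12 + 276/12 = 2 + 17 + 23 = 42.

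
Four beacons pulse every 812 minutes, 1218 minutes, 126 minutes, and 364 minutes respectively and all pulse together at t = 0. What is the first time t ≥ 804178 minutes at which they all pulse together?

Joint pulses occur at multiples of LCM(812, 1218, 126, 364).
812 = 2^2 × 7 × 29
1218 = 2 × 3 × 7 × 29
126 = 2 × 3^2 × 7
364 = 2^2 × 7 × 13
LCM(812, 1218, 126, 364) = 2^2 × 3^2 × 7 × 13 × 29 = 95004.
Smallest multiple of 95004 that is ≥ 804178: ⌈804178/95004⌉ × 95004 = 9 × 95004 = 855036.

855036 minutes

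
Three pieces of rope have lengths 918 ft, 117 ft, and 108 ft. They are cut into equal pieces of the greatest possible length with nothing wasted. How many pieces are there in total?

Piece length = gcd(918, 117, 108).
918 = 2 × 3^3 × 17
117 = 3^2 × 13
108 = 2^2 × 3^3
gcd(918, 117, 108) = 3^2 = 9.
Total pieces = 918/9 + 117/9 + 108/9 = 102 + 13 + 12 = 127.

127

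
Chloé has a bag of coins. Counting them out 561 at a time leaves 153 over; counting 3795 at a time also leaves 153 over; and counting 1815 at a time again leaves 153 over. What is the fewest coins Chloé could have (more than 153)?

709818

N − 153 must be a common multiple of 561, 3795, and 1815.
561 = 3 × 11 × 17
3795 = 3 × 5 × 11 × 23
1815 = 3 × 5 × 11^2
LCM(561, 3795, 1815) = 3 × 5 × 11^2 × 17 × 23 = 709665.
Smallest N > 153 is LCM + 153 = 709665 + 153 = 709818.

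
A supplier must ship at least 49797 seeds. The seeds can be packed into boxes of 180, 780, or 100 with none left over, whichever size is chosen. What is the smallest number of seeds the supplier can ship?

58500

The number of seeds must be a common multiple of 180, 780, and 100, so a multiple of their LCM.
180 = 2^2 × 3^2 × 5
780 = 2^2 × 3 × 5 × 13
100 = 2^2 × 5^2
LCM(180, 780, 100) = 2^2 × 3^2 × 5^2 × 13 = 11700.
Smallest multiple of 11700 that is ≥ 49797: ⌈49797/11700⌉ × 11700 = 5 × 11700 = 58500.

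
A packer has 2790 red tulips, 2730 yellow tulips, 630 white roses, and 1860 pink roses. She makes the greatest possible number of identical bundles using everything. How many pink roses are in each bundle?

Number of bundles = gcd(2790, 2730, 630, 1860).
2790 = 2 × 3^2 × 5 × 31
2730 = 2 × 3 × 5 × 7 × 13
630 = 2 × 3^2 × 5 × 7
1860 = 2^2 × 3 × 5 × 31
gcd(2790, 2730, 630, 1860) = 2 × 3 × 5 = 30.
pink roses per bundle = 1860 / 30 = 62.

62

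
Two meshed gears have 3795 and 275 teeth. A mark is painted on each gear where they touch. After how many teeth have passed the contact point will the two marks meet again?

18975 teeth

They coincide at every common multiple of the periods; the first is the LCM.
3795 = 3 × 5 × 11 × 23
275 = 5^2 × 11
LCM(3795, 275) = 3 × 5^2 × 11 × 23 = 18975.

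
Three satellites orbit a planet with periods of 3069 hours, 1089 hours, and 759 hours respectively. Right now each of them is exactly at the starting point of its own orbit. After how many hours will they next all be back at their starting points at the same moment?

776457 hours

They coincide at every common multiple of the periods; the first is the LCM.
3069 = 3^2 × 11 × 31
1089 = 3^2 × 11^2
759 = 3 × 11 × 23
LCM(3069, 1089, 759) = 3^2 × 11^2 × 23 × 31 = 776457.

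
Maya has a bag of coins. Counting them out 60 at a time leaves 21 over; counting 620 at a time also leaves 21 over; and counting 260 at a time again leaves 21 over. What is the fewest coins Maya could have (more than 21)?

N − 21 must be a common multiple of 60, 620, and 260.
60 = 2^2 × 3 × 5
620 = 2^2 × 5 × 31
260 = 2^2 × 5 × 13
LCM(60, 620, 260) = 2^2 × 3 × 5 × 13 × 31 = 24180.
Smallest N > 21 is LCM + 21 = 24180 + 21 = 24201.

24201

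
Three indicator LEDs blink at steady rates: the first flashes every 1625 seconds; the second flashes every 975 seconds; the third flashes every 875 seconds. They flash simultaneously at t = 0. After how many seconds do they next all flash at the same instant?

The first simultaneous occurrence is after LCM of the individual periods.
1625 = 5^3 × 13
975 = 3 × 5^2 × 13
875 = 5^3 × 7
LCM(1625, 975, 875) = 3 × 5^3 × 7 × 13 = 34125.

34125 seconds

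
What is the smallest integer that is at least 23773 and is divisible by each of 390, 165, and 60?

The integer must be a common multiple of 390, 165, and 60, so a multiple of their LCM.
390 = 2 × 3 × 5 × 13
165 = 3 × 5 × 11
60 = 2^2 × 3 × 5
LCM(390, 165, 60) = 2^2 × 3 × 5 × 11 × 13 = 8580.
Smallest multiple of 8580 that is ≥ 23773: ⌈23773/8580⌉ × 8580 = 3 × 8580 = 25740.

25740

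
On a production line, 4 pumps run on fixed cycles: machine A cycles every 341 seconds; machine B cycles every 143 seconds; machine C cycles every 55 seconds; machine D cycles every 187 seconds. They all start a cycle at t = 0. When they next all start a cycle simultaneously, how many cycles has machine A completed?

They are all back at their starting positions together after one LCM of the periods.
341 = 11 × 31
143 = 11 × 13
55 = 5 × 11
187 = 11 × 17
LCM(341, 143, 55, 187) = 5 × 11 × 13 × 17 × 31 = 376805.
Cycles for period 341: 376805 / 341 = 1105.

1105 cycles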